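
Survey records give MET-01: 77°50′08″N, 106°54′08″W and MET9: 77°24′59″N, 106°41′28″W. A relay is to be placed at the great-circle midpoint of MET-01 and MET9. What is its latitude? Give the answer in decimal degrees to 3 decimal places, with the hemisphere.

77.626°N

MET-01: φ = +77.83556°, λ = -106.90222°
MET9: φ = +77.41639°, λ = -106.69111°
Bx = cos φ₂ cos Δλ = 0.217863,  By = cos φ₂ sin Δλ = 0.000803
φₘ = atan2(sin φ₁ + sin φ₂, √((cos φ₁ + Bx)² + By²)) = 77.62599°
λₘ = λ₁ + atan2(By, cos φ₁ + Bx) = -106.79491°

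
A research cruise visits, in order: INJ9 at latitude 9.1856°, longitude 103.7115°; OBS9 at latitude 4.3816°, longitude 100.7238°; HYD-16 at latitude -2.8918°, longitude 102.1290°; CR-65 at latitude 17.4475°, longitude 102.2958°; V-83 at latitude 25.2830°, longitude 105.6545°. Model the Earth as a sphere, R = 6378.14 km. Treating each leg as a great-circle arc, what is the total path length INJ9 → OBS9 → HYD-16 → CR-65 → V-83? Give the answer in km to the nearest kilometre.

INJ9→OBS9: c = 0.098537 rad, d = 628.49 km
OBS9→HYD-16: c = 0.129289 rad, d = 824.62 km
HYD-16→CR-65: c = 0.354999 rad, d = 2264.24 km
CR-65→V-83: c = 0.147226 rad, d = 939.03 km
Total = 628.49 + 824.62 + 2264.24 + 939.03 = 4656.37 km

4656 km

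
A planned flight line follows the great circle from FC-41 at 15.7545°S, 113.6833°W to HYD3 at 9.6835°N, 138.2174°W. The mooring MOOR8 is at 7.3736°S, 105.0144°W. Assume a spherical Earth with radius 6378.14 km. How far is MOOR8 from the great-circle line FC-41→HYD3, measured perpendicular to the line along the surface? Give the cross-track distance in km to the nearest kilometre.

δ₁₃ = central angle FC-41→MOOR8 = 0.208140 rad  (haversine)
θ₁₃ = bearing FC-41→MOOR8 = 46.333°,  θ₁₂ = bearing FC-41→HYD3 = 314.722°
dₓₜ = R·arcsin(sin δ₁₃ · sin(θ₁₃ − θ₁₂)) = 6378.14·arcsin(0.20664·sin(-268.389°)) = 1327.015 km
|dₓₜ| = 1327.015 km

1327 km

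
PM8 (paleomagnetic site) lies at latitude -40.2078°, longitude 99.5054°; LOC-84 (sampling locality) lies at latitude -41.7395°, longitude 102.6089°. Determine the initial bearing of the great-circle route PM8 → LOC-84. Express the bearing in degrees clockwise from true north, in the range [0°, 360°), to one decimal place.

Δλ = 3.1035°
y = sin Δλ · cos φ₂ = 0.040398
x = cos φ₁ sin φ₂ − sin φ₁ cos φ₂ cos Δλ = -0.027437
θ = atan2(y, x) = 124.1826° → 124.1826° (mod 360°)

124.2°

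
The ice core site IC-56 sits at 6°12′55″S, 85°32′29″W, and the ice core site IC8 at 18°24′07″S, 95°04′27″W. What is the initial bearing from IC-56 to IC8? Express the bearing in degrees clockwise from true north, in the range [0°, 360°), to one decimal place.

IC-56: φ = -6.21528°, λ = -85.54139°
IC8: φ = -18.40194°, λ = -95.07417°
Δλ = -9.5328°
y = sin Δλ · cos φ₂ = -0.157143
x = cos φ₁ sin φ₂ − sin φ₁ cos φ₂ cos Δλ = -0.212516
θ = atan2(y, x) = -143.5192° → 216.4808° (mod 360°)

216.5°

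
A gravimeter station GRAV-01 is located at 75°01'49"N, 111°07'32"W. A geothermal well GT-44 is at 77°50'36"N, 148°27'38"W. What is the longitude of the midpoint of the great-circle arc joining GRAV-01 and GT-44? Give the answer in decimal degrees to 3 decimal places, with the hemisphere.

127.824°W

GRAV-01: φ = +75.03028°, λ = -111.12556°
GT-44: φ = +77.84333°, λ = -148.46056°
Bx = cos φ₂ cos Δλ = 0.167437,  By = cos φ₂ sin Δλ = -0.127715
φₘ = atan2(sin φ₁ + sin φ₂, √((cos φ₁ + Bx)² + By²)) = 77.11858°
λₘ = λ₁ + atan2(By, cos φ₁ + Bx) = -127.82368°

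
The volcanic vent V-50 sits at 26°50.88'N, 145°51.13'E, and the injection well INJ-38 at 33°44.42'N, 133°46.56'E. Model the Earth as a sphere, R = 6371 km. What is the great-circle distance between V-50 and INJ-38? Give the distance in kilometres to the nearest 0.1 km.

1388.2 km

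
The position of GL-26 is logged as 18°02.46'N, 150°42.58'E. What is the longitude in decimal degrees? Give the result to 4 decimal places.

150.7097°E

150° + 42.58′/60 = 150 + 0.70967 = 150.7097°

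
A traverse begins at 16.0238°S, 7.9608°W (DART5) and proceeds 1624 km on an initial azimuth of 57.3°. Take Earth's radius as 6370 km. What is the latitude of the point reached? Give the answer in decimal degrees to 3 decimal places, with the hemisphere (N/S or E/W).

7.826°S

δ = d/R = 1624/6370 = 0.254945 rad
φ₂ = arcsin(sin φ₁ cos δ + cos φ₁ sin δ cos θ)
   = arcsin(-0.27604·0.96768 + 0.96115·0.25219·0.54024) = -7.82590°
λ₂ = λ₁ + atan2(sin θ sin δ cos φ₁, cos δ − sin φ₁ sin φ₂) = 4.40883°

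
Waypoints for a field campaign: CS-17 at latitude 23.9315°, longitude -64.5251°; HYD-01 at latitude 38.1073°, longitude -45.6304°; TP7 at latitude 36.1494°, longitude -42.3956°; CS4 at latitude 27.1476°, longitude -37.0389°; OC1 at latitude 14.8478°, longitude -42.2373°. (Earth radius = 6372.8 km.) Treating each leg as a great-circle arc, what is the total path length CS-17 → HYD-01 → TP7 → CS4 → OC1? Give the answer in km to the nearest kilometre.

5337 km

CS-17→HYD-01: c = 0.374216 rad, d = 2384.81 km
HYD-01→TP7: c = 0.056508 rad, d = 360.11 km
TP7→CS4: c = 0.176037 rad, d = 1121.85 km
CS4→OC1: c = 0.230691 rad, d = 1470.15 km
Total = 2384.81 + 360.11 + 1121.85 + 1470.15 = 5336.92 km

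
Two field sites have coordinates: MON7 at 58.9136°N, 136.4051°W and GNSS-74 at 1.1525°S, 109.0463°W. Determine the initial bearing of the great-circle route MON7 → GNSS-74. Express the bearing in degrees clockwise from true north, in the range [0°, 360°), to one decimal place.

Δλ = 27.3588°
y = sin Δλ · cos φ₂ = 0.459468
x = cos φ₁ sin φ₂ − sin φ₁ cos φ₂ cos Δλ = -0.770830
θ = atan2(y, x) = 149.2021° → 149.2021° (mod 360°)

149.2°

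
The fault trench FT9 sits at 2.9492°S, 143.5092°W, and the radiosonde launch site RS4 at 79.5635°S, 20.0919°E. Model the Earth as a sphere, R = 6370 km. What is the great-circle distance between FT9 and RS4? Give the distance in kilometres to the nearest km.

Δφ = -76.6143°,  Δλ = 163.6011°
a = sin²(Δφ/2) + cos φ₁ cos φ₂ sin²(Δλ/2) = 0.561474
c = 2·arcsin(√a) = 1.694055 rad = 97.0622°
d = R·c = 6370 × 1.694055 = 10791.1 km

10791 km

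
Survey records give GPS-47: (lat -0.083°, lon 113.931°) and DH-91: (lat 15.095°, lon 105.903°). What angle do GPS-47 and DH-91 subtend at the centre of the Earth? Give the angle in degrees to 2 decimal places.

17.13°

Δφ = 15.1780°,  Δλ = -8.0280°
a = sin²(Δφ/2) + cos φ₁ cos φ₂ sin²(Δλ/2) = 0.022172
c = 2·arcsin(√a) = 0.298920 rad = 17.1268°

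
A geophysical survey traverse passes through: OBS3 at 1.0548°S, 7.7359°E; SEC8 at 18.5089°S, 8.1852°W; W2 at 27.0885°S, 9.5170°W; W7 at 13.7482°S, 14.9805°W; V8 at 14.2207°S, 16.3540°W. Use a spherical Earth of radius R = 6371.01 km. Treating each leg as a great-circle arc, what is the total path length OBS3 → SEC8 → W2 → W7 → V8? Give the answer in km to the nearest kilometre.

OBS3→SEC8: c = 0.408826 rad, d = 2604.63 km
SEC8→W2: c = 0.151263 rad, d = 963.70 km
W2→W7: c = 0.249289 rad, d = 1588.22 km
W7→V8: c = 0.024680 rad, d = 157.24 km
Total = 2604.63 + 963.70 + 1588.22 + 157.24 = 5313.79 km

5314 km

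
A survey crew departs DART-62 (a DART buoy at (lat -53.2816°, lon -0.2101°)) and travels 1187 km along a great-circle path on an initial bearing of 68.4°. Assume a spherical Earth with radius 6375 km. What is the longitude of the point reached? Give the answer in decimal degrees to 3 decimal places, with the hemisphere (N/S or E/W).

14.794°E

δ = d/R = 1187/6375 = 0.186196 rad
φ₂ = arcsin(sin φ₁ cos δ + cos φ₁ sin δ cos θ)
   = arcsin(-0.80158·0.98272 + 0.59788·0.18512·0.36812) = -48.32981°
λ₂ = λ₁ + atan2(sin θ sin δ cos φ₁, cos δ − sin φ₁ sin φ₂) = 14.79422°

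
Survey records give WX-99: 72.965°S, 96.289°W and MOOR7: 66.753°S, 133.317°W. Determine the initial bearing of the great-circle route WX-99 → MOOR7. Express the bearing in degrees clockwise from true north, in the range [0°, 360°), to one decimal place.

277.7°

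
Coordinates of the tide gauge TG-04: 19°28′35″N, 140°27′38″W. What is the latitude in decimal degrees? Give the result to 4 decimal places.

19.4764°N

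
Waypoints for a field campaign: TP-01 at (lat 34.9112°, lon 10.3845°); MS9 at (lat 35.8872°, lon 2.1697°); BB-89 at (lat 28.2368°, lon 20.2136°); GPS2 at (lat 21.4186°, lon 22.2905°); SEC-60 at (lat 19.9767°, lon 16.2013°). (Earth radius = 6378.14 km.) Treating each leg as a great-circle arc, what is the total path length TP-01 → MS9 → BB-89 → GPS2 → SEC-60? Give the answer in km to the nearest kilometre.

4094 km

TP-01→MS9: c = 0.118068 rad, d = 753.06 km
MS9→BB-89: c = 0.297761 rad, d = 1899.16 km
BB-89→GPS2: c = 0.123455 rad, d = 787.41 km
GPS2→SEC-60: c = 0.102544 rad, d = 654.04 km
Total = 753.06 + 1899.16 + 787.41 + 654.04 = 4093.67 km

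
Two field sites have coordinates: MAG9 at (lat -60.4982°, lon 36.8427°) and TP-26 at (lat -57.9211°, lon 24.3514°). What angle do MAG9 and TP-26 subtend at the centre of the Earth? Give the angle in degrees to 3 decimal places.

Δφ = 2.5771°,  Δλ = -12.4913°
a = sin²(Δφ/2) + cos φ₁ cos φ₂ sin²(Δλ/2) = 0.003601
c = 2·arcsin(√a) = 0.120090 rad = 6.8807°

6.881°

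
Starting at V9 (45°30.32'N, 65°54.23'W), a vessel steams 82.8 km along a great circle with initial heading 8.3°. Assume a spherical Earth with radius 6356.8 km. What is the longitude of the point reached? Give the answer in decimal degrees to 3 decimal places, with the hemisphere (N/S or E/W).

V9: φ = +45.50533°, λ = -65.90383°
δ = d/R = 82.8/6356.8 = 0.013025 rad
φ₂ = arcsin(sin φ₁ cos δ + cos φ₁ sin δ cos θ)
   = arcsin(0.71332·0.99992 + 0.70084·0.01303·0.98953) = 46.24371°
λ₂ = λ₁ + atan2(sin θ sin δ cos φ₁, cos δ − sin φ₁ sin φ₂) = -65.74806°

65.748°W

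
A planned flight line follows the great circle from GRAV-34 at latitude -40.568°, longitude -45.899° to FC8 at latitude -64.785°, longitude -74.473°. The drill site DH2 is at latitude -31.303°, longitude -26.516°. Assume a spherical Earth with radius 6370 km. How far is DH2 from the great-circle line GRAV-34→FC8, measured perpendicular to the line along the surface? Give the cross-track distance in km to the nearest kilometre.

1307 km

δ₁₃ = central angle GRAV-34→DH2 = 0.317027 rad  (haversine)
θ₁₃ = bearing GRAV-34→DH2 = 65.454°,  θ₁₂ = bearing GRAV-34→FC8 = 204.654°
dₓₜ = R·arcsin(sin δ₁₃ · sin(θ₁₃ − θ₁₂)) = 6370·arcsin(0.31174·sin(-139.200°)) = -1306.698 km
|dₓₜ| = 1306.698 km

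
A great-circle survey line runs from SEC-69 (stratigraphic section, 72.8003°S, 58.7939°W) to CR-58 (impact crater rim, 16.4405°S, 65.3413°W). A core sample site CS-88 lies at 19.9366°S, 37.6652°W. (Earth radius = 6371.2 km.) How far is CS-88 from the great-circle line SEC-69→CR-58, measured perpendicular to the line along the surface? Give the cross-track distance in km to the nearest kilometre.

2850 km

δ₁₃ = central angle SEC-69→CS-88 = 0.945885 rad  (haversine)
θ₁₃ = bearing SEC-69→CS-88 = 24.697°,  θ₁₂ = bearing SEC-69→CR-58 = 352.463°
dₓₜ = R·arcsin(sin δ₁₃ · sin(θ₁₃ − θ₁₂)) = 6371.2·arcsin(0.81102·sin(-327.766°)) = 2850.191 km
|dₓₜ| = 2850.191 km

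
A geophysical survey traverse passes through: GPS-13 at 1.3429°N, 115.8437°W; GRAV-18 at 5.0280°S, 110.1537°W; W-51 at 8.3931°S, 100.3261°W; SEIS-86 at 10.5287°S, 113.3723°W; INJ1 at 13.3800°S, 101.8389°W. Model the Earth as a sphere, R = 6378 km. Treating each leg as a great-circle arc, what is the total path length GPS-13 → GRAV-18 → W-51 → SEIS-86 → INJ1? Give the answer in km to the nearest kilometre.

4847 km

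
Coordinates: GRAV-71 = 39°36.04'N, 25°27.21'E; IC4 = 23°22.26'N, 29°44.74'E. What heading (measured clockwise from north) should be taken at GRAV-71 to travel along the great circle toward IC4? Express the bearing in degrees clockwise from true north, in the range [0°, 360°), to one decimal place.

GRAV-71: φ = +39.60067°, λ = +25.45350°
IC4: φ = +23.37100°, λ = +29.74567°
Δλ = 4.2922°
y = sin Δλ · cos φ₂ = 0.068702
x = cos φ₁ sin φ₂ − sin φ₁ cos φ₂ cos Δλ = -0.277847
θ = atan2(y, x) = 166.1113° → 166.1113° (mod 360°)

166.1°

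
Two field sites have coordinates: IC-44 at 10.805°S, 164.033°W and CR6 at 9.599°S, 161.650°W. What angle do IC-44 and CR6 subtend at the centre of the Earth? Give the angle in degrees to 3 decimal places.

2.637°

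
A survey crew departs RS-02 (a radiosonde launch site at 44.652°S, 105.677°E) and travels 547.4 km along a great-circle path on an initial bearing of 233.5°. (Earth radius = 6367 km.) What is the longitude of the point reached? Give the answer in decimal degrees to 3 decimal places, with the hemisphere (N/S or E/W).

99.820°E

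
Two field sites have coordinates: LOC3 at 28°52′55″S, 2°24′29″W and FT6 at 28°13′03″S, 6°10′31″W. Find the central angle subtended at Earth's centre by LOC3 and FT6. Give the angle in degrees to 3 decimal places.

LOC3: φ = -28.88194°, λ = -2.40806°
FT6: φ = -28.21750°, λ = -6.17528°
Δφ = 0.6644°,  Δλ = -3.7672°
a = sin²(Δφ/2) + cos φ₁ cos φ₂ sin²(Δλ/2) = 0.000867
c = 2·arcsin(√a) = 0.058905 rad = 3.3750°

3.375°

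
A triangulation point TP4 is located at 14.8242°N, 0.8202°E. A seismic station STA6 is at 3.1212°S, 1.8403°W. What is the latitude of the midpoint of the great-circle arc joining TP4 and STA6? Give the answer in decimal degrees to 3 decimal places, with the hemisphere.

5.853°N

Bx = cos φ₂ cos Δλ = 0.997440,  By = cos φ₂ sin Δλ = -0.046349
φₘ = atan2(sin φ₁ + sin φ₂, √((cos φ₁ + Bx)² + By²)) = 5.85307°
λₘ = λ₁ + atan2(By, cos φ₁ + Bx) = -0.53158°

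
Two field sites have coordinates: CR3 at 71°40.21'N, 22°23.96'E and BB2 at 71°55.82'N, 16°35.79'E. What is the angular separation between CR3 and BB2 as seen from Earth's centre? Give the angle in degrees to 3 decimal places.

CR3: φ = +71.67017°, λ = +22.39933°
BB2: φ = +71.93033°, λ = +16.59650°
Δφ = 0.2602°,  Δλ = -5.8028°
a = sin²(Δφ/2) + cos φ₁ cos φ₂ sin²(Δλ/2) = 0.000255
c = 2·arcsin(√a) = 0.031944 rad = 1.8302°

1.830°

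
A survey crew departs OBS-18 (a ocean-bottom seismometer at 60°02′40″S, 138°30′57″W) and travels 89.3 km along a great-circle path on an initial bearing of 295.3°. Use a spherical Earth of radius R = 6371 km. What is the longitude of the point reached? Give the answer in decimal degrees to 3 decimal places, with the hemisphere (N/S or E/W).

OBS-18: φ = -60.04444°, λ = -138.51583°
δ = d/R = 89.3/6371 = 0.014017 rad
φ₂ = arcsin(sin φ₁ cos δ + cos φ₁ sin δ cos θ)
   = arcsin(-0.86641·0.99990 + 0.49933·0.01402·0.42736) = -59.69335°
λ₂ = λ₁ + atan2(sin θ sin δ cos φ₁, cos δ − sin φ₁ sin φ₂) = -139.95475°

139.955°W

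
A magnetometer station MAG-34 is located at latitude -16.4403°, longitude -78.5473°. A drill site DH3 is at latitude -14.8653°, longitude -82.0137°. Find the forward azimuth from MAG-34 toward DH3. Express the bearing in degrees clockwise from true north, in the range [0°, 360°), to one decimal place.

294.8°

Δλ = -3.4664°
y = sin Δλ · cos φ₂ = -0.058440
x = cos φ₁ sin φ₂ − sin φ₁ cos φ₂ cos Δλ = 0.026985
θ = atan2(y, x) = -65.2144° → 294.7856° (mod 360°)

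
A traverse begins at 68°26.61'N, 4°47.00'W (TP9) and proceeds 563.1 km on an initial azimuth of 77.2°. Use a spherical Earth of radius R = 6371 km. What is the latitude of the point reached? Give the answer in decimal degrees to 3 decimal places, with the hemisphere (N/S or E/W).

TP9: φ = +68.44350°, λ = -4.78333°
δ = d/R = 563.1/6371 = 0.088385 rad
φ₂ = arcsin(sin φ₁ cos δ + cos φ₁ sin δ cos θ)
   = arcsin(0.93006·0.99610 + 0.36742·0.08827·0.22155) = 69.00482°
λ₂ = λ₁ + atan2(sin θ sin δ cos φ₁, cos δ − sin φ₁ sin φ₂) = 9.11751°

69.005°N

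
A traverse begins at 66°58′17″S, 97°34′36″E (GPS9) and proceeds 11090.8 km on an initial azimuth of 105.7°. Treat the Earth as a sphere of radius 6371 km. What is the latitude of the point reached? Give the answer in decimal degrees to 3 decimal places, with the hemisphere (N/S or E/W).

GPS9: φ = -66.97139°, λ = +97.57667°
δ = d/R = 11090.8/6371 = 1.740826 rad
φ₂ = arcsin(sin φ₁ cos δ + cos φ₁ sin δ cos θ)
   = arcsin(-0.92031·-0.16921 + 0.39119·0.98558·-0.27060) = 2.94612°
λ₂ = λ₁ + atan2(sin θ sin δ cos φ₁, cos δ − sin φ₁ sin φ₂) = -154.24044°

2.946°N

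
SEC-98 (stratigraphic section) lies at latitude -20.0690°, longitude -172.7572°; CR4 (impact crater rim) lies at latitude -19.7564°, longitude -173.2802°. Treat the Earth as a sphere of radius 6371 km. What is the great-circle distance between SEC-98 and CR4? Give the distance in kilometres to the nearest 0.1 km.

Δφ = 0.3126°,  Δλ = -0.5230°
a = sin²(Δφ/2) + cos φ₁ cos φ₂ sin²(Δλ/2) = 0.000026
c = 2·arcsin(√a) = 0.010170 rad = 0.5827°
d = R·c = 6371 × 0.010170 = 64.8 km

64.8 km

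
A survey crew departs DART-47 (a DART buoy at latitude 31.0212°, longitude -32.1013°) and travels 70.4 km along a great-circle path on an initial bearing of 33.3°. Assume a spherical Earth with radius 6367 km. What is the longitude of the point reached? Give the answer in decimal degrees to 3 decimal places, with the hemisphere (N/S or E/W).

31.693°W

δ = d/R = 70.4/6367 = 0.011057 rad
φ₂ = arcsin(sin φ₁ cos δ + cos φ₁ sin δ cos θ)
   = arcsin(0.51536·0.99994 + 0.85698·0.01106·0.83581) = 31.55006°
λ₂ = λ₁ + atan2(sin θ sin δ cos φ₁, cos δ − sin φ₁ sin φ₂) = -31.69316°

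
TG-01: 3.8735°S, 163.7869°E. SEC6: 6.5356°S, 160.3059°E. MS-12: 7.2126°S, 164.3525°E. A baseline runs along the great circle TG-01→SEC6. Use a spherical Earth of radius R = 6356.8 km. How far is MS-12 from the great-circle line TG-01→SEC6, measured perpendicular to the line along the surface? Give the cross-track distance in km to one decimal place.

331.3 km

δ₁₃ = central angle TG-01→MS-12 = 0.059101 rad  (haversine)
θ₁₃ = bearing TG-01→MS-12 = 170.456°,  θ₁₂ = bearing TG-01→SEC6 = 232.332°
dₓₜ = R·arcsin(sin δ₁₃ · sin(θ₁₃ − θ₁₂)) = 6356.8·arcsin(0.05907·sin(-61.876°)) = -331.288 km
|dₓₜ| = 331.288 km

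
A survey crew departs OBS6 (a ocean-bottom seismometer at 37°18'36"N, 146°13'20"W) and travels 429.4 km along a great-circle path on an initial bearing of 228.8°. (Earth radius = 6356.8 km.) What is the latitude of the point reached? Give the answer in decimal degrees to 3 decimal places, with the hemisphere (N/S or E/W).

34.707°N

OBS6: φ = +37.31000°, λ = -146.22222°
δ = d/R = 429.4/6356.8 = 0.067550 rad
φ₂ = arcsin(sin φ₁ cos δ + cos φ₁ sin δ cos θ)
   = arcsin(0.60613·0.99772 + 0.79537·0.06750·-0.65869) = 34.70718°
λ₂ = λ₁ + atan2(sin θ sin δ cos φ₁, cos δ − sin φ₁ sin φ₂) = -149.76415°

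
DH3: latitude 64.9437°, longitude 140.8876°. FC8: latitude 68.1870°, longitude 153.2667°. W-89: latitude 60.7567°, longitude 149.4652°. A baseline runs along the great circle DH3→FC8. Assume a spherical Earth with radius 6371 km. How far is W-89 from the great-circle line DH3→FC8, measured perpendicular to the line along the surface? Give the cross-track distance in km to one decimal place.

630.1 km

δ₁₃ = central angle DH3→W-89 = 0.099872 rad  (haversine)
θ₁₃ = bearing DH3→W-89 = 133.049°,  θ₁₂ = bearing DH3→FC8 = 51.045°
dₓₜ = R·arcsin(sin δ₁₃ · sin(θ₁₃ − θ₁₂)) = 6371·arcsin(0.09971·sin(82.004°)) = 630.078 km
|dₓₜ| = 630.078 km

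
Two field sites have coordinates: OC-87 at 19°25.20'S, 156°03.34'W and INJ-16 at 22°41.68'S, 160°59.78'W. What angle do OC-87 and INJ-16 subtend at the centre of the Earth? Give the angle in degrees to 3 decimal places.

5.654°

OC-87: φ = -19.42000°, λ = -156.05567°
INJ-16: φ = -22.69467°, λ = -160.99633°
Δφ = -3.2747°,  Δλ = -4.9407°
a = sin²(Δφ/2) + cos φ₁ cos φ₂ sin²(Δλ/2) = 0.002433
c = 2·arcsin(√a) = 0.098688 rad = 5.6544°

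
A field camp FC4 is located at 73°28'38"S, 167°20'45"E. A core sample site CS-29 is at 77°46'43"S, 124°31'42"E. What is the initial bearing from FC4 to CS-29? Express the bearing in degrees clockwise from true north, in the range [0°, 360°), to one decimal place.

228.1°

FC4: φ = -73.47722°, λ = +167.34583°
CS-29: φ = -77.77861°, λ = +124.52833°
Δλ = -42.8175°
y = sin Δλ · cos φ₂ = -0.143878
x = cos φ₁ sin φ₂ − sin φ₁ cos φ₂ cos Δλ = -0.129084
θ = atan2(y, x) = -131.8977° → 228.1023° (mod 360°)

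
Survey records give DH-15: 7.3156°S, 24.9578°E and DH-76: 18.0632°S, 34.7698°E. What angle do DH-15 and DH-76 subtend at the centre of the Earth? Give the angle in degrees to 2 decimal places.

14.38°

Δφ = -10.7476°,  Δλ = 9.8120°
a = sin²(Δφ/2) + cos φ₁ cos φ₂ sin²(Δλ/2) = 0.015668
c = 2·arcsin(√a) = 0.251000 rad = 14.3812°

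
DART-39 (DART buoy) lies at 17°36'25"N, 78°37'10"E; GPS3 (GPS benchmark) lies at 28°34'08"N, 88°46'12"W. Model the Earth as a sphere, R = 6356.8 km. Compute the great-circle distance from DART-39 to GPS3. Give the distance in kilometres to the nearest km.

DART-39: φ = +17.60694°, λ = +78.61944°
GPS3: φ = +28.56889°, λ = -88.77000°
Δφ = 10.9619°,  Δλ = -167.3894°
a = sin²(Δφ/2) + cos φ₁ cos φ₂ sin²(Δλ/2) = 0.836127
c = 2·arcsin(√a) = 2.308045 rad = 132.2413°
d = R·c = 6356.8 × 2.308045 = 14671.8 km

14672 km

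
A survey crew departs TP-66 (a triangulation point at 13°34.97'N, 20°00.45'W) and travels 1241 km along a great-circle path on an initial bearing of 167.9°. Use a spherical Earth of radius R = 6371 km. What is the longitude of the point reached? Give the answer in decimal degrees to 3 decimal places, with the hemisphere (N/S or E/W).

17.680°W

TP-66: φ = +13.58283°, λ = -20.00750°
δ = d/R = 1241/6371 = 0.194789 rad
φ₂ = arcsin(sin φ₁ cos δ + cos φ₁ sin δ cos θ)
   = arcsin(0.23485·0.98109 + 0.97203·0.19356·-0.97778) = 2.66198°
λ₂ = λ₁ + atan2(sin θ sin δ cos φ₁, cos δ − sin φ₁ sin φ₂) = -17.67965°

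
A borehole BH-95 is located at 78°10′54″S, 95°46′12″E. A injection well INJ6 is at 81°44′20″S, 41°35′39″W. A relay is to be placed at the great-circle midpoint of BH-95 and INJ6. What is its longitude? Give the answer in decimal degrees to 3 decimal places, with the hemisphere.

51.290°E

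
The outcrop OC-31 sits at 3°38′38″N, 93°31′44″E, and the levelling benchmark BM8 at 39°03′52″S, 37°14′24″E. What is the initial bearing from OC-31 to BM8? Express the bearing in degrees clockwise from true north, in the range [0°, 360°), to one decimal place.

OC-31: φ = +3.64389°, λ = +93.52889°
BM8: φ = -39.06444°, λ = +37.24000°
Δλ = -56.2889°
y = sin Δλ · cos φ₂ = -0.645877
x = cos φ₁ sin φ₂ − sin φ₁ cos φ₂ cos Δλ = -0.656308
θ = atan2(y, x) = -135.4589° → 224.5411° (mod 360°)

224.5°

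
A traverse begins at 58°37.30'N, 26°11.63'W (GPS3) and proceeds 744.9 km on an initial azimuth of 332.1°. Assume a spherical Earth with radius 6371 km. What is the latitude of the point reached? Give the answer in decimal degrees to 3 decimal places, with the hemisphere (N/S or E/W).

64.369°N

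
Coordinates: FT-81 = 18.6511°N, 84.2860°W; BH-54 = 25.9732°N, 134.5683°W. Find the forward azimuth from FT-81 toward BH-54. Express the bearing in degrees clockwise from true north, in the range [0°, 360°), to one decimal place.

288.5°

Δλ = -50.2823°
y = sin Δλ · cos φ₂ = -0.691512
x = cos φ₁ sin φ₂ − sin φ₁ cos φ₂ cos Δλ = 0.231235
θ = atan2(y, x) = -71.5106° → 288.4894° (mod 360°)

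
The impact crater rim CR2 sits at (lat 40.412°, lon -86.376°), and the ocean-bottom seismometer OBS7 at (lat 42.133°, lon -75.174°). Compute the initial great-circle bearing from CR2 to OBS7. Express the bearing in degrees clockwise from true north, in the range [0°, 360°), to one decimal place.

74.8°

Δλ = 11.2020°
y = sin Δλ · cos φ₂ = 0.144068
x = cos φ₁ sin φ₂ − sin φ₁ cos φ₂ cos Δλ = 0.039192
θ = atan2(y, x) = 74.7817° → 74.7817° (mod 360°)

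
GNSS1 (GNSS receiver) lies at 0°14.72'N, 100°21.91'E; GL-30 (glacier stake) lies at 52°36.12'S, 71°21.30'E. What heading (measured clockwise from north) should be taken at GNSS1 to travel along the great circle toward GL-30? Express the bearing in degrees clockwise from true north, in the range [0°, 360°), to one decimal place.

GNSS1: φ = +0.24533°, λ = +100.36517°
GL-30: φ = -52.60200°, λ = +71.35500°
Δλ = -29.0102°
y = sin Δλ · cos φ₂ = -0.294542
x = cos φ₁ sin φ₂ − sin φ₁ cos φ₂ cos Δλ = -0.796703
θ = atan2(y, x) = -159.7106° → 200.2894° (mod 360°)

200.3°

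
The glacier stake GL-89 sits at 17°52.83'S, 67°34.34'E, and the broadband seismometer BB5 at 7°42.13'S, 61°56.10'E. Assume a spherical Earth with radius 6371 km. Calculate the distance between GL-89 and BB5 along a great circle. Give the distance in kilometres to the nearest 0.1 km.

GL-89: φ = -17.88050°, λ = +67.57233°
BB5: φ = -7.70217°, λ = +61.93500°
Δφ = 10.1783°,  Δλ = -5.6373°
a = sin²(Δφ/2) + cos φ₁ cos φ₂ sin²(Δλ/2) = 0.010149
c = 2·arcsin(√a) = 0.201831 rad = 11.5640°
d = R·c = 6371 × 0.201831 = 1285.9 km

1285.9 km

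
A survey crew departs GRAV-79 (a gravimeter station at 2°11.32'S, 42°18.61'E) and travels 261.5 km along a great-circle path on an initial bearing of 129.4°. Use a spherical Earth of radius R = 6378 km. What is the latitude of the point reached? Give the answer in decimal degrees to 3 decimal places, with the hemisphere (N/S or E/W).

3.678°S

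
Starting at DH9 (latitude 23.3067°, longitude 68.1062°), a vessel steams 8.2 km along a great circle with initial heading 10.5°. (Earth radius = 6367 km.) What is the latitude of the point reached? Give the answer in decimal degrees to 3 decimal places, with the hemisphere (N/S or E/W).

δ = d/R = 8.2/6367 = 0.001288 rad
φ₂ = arcsin(sin φ₁ cos δ + cos φ₁ sin δ cos θ)
   = arcsin(0.39565·1.00000 + 0.91840·0.00129·0.98325) = 23.37925°
λ₂ = λ₁ + atan2(sin θ sin δ cos φ₁, cos δ − sin φ₁ sin φ₂) = 68.12085°

23.379°N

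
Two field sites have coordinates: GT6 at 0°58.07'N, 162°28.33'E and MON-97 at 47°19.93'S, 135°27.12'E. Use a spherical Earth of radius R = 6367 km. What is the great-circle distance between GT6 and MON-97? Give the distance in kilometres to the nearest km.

GT6: φ = +0.96783°, λ = +162.47217°
MON-97: φ = -47.33217°, λ = +135.45200°
Δφ = -48.3000°,  Δλ = -27.0202°
a = sin²(Δφ/2) + cos φ₁ cos φ₂ sin²(Δλ/2) = 0.204369
c = 2·arcsin(√a) = 0.938173 rad = 53.7533°
d = R·c = 6367 × 0.938173 = 5973.3 km

5973 km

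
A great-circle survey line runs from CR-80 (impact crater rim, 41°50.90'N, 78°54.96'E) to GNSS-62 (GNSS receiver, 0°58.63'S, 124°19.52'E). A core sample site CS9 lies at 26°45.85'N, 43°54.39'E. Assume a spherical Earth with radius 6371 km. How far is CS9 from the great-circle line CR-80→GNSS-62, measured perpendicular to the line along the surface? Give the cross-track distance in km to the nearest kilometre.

2713 km

CR-80: φ = +41.84833°, λ = +78.91600°
GNSS-62: φ = -0.97717°, λ = +124.32533°
CS9: φ = +26.76417°, λ = +43.90650°
δ₁₃ = central angle CR-80→CS9 = 0.563861 rad  (haversine)
θ₁₃ = bearing CR-80→CS9 = 253.426°,  θ₁₂ = bearing CR-80→GNSS-62 = 124.040°
dₓₜ = R·arcsin(sin δ₁₃ · sin(θ₁₃ − θ₁₂)) = 6371·arcsin(0.53445·sin(129.386°)) = 2712.947 km
|dₓₜ| = 2712.947 km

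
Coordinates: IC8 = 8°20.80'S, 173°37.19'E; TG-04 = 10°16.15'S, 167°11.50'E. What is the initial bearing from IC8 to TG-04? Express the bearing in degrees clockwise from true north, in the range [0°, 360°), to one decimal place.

IC8: φ = -8.34667°, λ = +173.61983°
TG-04: φ = -10.26917°, λ = +167.19167°
Δλ = -6.4282°
y = sin Δλ · cos φ₂ = -0.110164
x = cos φ₁ sin φ₂ − sin φ₁ cos φ₂ cos Δλ = -0.034446
θ = atan2(y, x) = -107.3632° → 252.6368° (mod 360°)

252.6°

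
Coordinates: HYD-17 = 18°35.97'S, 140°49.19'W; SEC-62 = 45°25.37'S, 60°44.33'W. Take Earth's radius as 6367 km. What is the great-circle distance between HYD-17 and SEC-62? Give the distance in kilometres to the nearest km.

HYD-17: φ = -18.59950°, λ = -140.81983°
SEC-62: φ = -45.42283°, λ = -60.73883°
Δφ = -26.8233°,  Δλ = 80.0810°
a = sin²(Δφ/2) + cos φ₁ cos φ₂ sin²(Δλ/2) = 0.329111
c = 2·arcsin(√a) = 1.221989 rad = 70.0148°
d = R·c = 6367 × 1.221989 = 7780.4 km

7780 km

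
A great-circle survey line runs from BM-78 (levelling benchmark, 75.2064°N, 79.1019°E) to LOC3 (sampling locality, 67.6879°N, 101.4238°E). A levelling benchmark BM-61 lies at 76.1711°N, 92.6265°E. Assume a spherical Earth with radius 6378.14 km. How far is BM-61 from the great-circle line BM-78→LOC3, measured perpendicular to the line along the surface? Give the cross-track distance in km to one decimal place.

328.3 km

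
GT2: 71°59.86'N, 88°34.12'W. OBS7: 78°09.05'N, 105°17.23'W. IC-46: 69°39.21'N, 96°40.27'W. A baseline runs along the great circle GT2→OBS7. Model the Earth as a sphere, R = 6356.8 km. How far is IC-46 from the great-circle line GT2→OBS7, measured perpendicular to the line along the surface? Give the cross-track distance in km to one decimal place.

386.4 km

GT2: φ = +71.99767°, λ = -88.56867°
OBS7: φ = +78.15083°, λ = -105.28717°
IC-46: φ = +69.65350°, λ = -96.67117°
δ₁₃ = central angle GT2→IC-46 = 0.061808 rad  (haversine)
θ₁₃ = bearing GT2→IC-46 = 232.502°,  θ₁₂ = bearing GT2→OBS7 = 332.902°
dₓₜ = R·arcsin(sin δ₁₃ · sin(θ₁₃ − θ₁₂)) = 6356.8·arcsin(0.06177·sin(-100.400°)) = -386.441 km
|dₓₜ| = 386.441 km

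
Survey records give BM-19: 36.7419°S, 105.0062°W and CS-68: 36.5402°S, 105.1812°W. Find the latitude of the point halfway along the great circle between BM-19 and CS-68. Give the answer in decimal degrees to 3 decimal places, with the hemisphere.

Bx = cos φ₂ cos Δλ = 0.803436,  By = cos φ₂ sin Δλ = -0.002454
φₘ = atan2(sin φ₁ + sin φ₂, √((cos φ₁ + Bx)² + By²)) = -36.64108°
λₘ = λ₁ + atan2(By, cos φ₁ + Bx) = -105.09381°

36.641°S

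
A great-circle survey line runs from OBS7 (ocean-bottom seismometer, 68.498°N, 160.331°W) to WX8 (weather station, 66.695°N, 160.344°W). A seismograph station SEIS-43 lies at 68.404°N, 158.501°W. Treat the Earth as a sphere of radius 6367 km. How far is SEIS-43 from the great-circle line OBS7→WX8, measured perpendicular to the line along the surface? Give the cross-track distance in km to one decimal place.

δ₁₃ = central angle OBS7→SEIS-43 = 0.011845 rad  (haversine)
θ₁₃ = bearing OBS7→SEIS-43 = 97.109°,  θ₁₂ = bearing OBS7→WX8 = 180.163°
dₓₜ = R·arcsin(sin δ₁₃ · sin(θ₁₃ − θ₁₂)) = 6367·arcsin(0.01184·sin(-83.054°)) = -74.864 km
|dₓₜ| = 74.864 km

74.9 km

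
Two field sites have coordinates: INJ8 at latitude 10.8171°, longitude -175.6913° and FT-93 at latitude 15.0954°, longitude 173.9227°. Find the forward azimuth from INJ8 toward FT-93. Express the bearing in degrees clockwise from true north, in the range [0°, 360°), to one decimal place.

294.0°

Δλ = -10.3860°
y = sin Δλ · cos φ₂ = -0.174058
x = cos φ₁ sin φ₂ − sin φ₁ cos φ₂ cos Δλ = 0.077570
θ = atan2(y, x) = -65.9796° → 294.0204° (mod 360°)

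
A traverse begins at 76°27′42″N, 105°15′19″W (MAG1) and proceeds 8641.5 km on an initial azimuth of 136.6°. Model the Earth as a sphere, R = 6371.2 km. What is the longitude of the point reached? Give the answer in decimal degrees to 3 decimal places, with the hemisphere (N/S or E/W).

MAG1: φ = +76.46167°, λ = -105.25528°
δ = d/R = 8641.5/6371.2 = 1.356338 rad
φ₂ = arcsin(sin φ₁ cos δ + cos φ₁ sin δ cos θ)
   = arcsin(0.97221·0.21282 + 0.23410·0.97709·-0.72657) = 2.33333°
λ₂ = λ₁ + atan2(sin θ sin δ cos φ₁, cos δ − sin φ₁ sin φ₂) = -63.04104°

63.041°W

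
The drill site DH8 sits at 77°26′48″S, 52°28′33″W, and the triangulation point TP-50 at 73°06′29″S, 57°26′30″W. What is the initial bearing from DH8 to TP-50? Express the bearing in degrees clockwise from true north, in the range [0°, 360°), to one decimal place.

341.4°

DH8: φ = -77.44667°, λ = -52.47583°
TP-50: φ = -73.10806°, λ = -57.44167°
Δλ = -4.9658°
y = sin Δλ · cos φ₂ = -0.025152
x = cos φ₁ sin φ₂ − sin φ₁ cos φ₂ cos Δλ = 0.074586
θ = atan2(y, x) = -18.6352° → 341.3648° (mod 360°)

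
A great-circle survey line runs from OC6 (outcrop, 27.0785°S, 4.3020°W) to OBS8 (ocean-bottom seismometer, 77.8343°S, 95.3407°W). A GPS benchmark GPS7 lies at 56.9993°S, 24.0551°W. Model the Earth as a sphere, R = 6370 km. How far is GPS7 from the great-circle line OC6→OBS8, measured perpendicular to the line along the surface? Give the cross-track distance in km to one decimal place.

δ₁₃ = central angle OC6→GPS7 = 0.576858 rad  (haversine)
θ₁₃ = bearing OC6→GPS7 = 199.725°,  θ₁₂ = bearing OC6→OBS8 = 193.582°
dₓₜ = R·arcsin(sin δ₁₃ · sin(θ₁₃ − θ₁₂)) = 6370·arcsin(0.54539·sin(6.143°)) = 371.964 km
|dₓₜ| = 371.964 km

372.0 km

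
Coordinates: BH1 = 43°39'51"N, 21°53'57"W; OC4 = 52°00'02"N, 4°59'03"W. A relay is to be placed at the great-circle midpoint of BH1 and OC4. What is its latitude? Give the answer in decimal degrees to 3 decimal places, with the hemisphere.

48.142°N

BH1: φ = +43.66417°, λ = -21.89917°
OC4: φ = +52.00056°, λ = -4.98417°
Bx = cos φ₂ cos Δλ = 0.589019,  By = cos φ₂ sin Δλ = 0.179126
φₘ = atan2(sin φ₁ + sin φ₂, √((cos φ₁ + Bx)² + By²)) = 48.14186°
λₘ = λ₁ + atan2(By, cos φ₁ + Bx) = -14.12714°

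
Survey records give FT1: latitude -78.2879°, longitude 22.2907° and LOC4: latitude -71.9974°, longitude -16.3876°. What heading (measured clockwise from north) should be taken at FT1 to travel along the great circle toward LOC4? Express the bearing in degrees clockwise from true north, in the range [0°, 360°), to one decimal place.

Δλ = -38.6783°
y = sin Δλ · cos φ₂ = -0.193146
x = cos φ₁ sin φ₂ − sin φ₁ cos φ₂ cos Δλ = 0.043194
θ = atan2(y, x) = -77.3942° → 282.6058° (mod 360°)

282.6°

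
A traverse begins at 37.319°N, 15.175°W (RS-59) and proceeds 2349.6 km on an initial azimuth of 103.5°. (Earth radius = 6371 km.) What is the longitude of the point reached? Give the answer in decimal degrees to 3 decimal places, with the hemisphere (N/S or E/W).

δ = d/R = 2349.6/6371 = 0.368796 rad
φ₂ = arcsin(sin φ₁ cos δ + cos φ₁ sin δ cos θ)
   = arcsin(0.60625·0.93276 + 0.79527·0.36049·-0.23345) = 29.90494°
λ₂ = λ₁ + atan2(sin θ sin δ cos φ₁, cos δ − sin φ₁ sin φ₂) = 8.67685°

8.677°E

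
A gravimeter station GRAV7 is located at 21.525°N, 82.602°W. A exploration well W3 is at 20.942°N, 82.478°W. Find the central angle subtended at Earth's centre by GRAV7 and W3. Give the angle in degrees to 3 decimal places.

0.594°

Δφ = -0.5830°,  Δλ = 0.1240°
a = sin²(Δφ/2) + cos φ₁ cos φ₂ sin²(Δλ/2) = 0.000027
c = 2·arcsin(√a) = 0.010373 rad = 0.5943°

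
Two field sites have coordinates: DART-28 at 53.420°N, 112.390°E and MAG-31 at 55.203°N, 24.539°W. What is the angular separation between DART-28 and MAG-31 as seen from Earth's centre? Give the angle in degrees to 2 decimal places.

65.73°

Δφ = 1.7830°,  Δλ = -136.9290°
a = sin²(Δφ/2) + cos φ₁ cos φ₂ sin²(Δλ/2) = 0.294505
c = 2·arcsin(√a) = 1.147256 rad = 65.7329°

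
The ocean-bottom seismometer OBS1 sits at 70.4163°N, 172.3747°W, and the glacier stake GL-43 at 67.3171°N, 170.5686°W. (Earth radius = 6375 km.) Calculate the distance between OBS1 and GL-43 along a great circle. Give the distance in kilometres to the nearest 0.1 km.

352.3 km

Δφ = -3.0992°,  Δλ = 1.8061°
a = sin²(Δφ/2) + cos φ₁ cos φ₂ sin²(Δλ/2) = 0.000763
c = 2·arcsin(√a) = 0.055266 rad = 3.1665°
d = R·c = 6375 × 0.055266 = 352.3 km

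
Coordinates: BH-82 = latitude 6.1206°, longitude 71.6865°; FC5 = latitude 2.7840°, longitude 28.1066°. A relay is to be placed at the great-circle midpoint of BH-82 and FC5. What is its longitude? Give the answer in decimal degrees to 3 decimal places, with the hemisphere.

49.845°E

Bx = cos φ₂ cos Δλ = 0.723559,  By = cos φ₂ sin Δλ = -0.688552
φₘ = atan2(sin φ₁ + sin φ₂, √((cos φ₁ + Bx)² + By²)) = 4.79335°
λₘ = λ₁ + atan2(By, cos φ₁ + Bx) = 49.84461°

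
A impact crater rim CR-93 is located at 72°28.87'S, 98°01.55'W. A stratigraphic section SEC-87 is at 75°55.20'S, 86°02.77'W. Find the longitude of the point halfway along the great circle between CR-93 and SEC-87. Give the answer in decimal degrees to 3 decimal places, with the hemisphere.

92.674°W

CR-93: φ = -72.48117°, λ = -98.02583°
SEC-87: φ = -75.92000°, λ = -86.04617°
Bx = cos φ₂ cos Δλ = 0.237978,  By = cos φ₂ sin Δλ = 0.050496
φₘ = atan2(sin φ₁ + sin φ₂, √((cos φ₁ + Bx)² + By²)) = -74.28164°
λₘ = λ₁ + atan2(By, cos φ₁ + Bx) = -92.67374°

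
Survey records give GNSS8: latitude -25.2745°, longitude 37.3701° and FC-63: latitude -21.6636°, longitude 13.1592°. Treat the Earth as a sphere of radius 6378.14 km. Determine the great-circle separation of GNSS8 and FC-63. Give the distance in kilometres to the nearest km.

2501 km

Δφ = 3.6109°,  Δλ = -24.2109°
a = sin²(Δφ/2) + cos φ₁ cos φ₂ sin²(Δλ/2) = 0.037953
c = 2·arcsin(√a) = 0.392136 rad = 22.4677°
d = R·c = 6378.14 × 0.392136 = 2501.1 km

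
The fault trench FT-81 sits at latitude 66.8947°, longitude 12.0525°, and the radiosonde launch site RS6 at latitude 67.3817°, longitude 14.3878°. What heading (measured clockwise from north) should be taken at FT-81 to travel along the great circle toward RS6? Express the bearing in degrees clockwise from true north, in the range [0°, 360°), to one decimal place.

Δλ = 2.3353°
y = sin Δλ · cos φ₂ = 0.015671
x = cos φ₁ sin φ₂ − sin φ₁ cos φ₂ cos Δλ = 0.008793
θ = atan2(y, x) = 60.7021° → 60.7021° (mod 360°)

60.7°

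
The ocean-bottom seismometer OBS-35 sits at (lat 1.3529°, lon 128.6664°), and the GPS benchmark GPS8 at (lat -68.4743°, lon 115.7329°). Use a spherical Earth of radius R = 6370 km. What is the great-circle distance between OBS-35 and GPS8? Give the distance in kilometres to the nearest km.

7826 km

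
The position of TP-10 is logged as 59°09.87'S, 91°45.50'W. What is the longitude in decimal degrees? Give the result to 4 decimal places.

91° + 45.50′/60 = 91 + 0.75833 = 91.7583°

91.7583°W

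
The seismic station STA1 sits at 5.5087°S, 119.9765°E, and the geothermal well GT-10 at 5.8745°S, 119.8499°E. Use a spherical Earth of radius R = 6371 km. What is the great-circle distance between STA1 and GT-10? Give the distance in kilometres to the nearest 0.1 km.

43.0 km

Δφ = -0.3658°,  Δλ = -0.1266°
a = sin²(Δφ/2) + cos φ₁ cos φ₂ sin²(Δλ/2) = 0.000011
c = 2·arcsin(√a) = 0.006752 rad = 0.3869°
d = R·c = 6371 × 0.006752 = 43.0 km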